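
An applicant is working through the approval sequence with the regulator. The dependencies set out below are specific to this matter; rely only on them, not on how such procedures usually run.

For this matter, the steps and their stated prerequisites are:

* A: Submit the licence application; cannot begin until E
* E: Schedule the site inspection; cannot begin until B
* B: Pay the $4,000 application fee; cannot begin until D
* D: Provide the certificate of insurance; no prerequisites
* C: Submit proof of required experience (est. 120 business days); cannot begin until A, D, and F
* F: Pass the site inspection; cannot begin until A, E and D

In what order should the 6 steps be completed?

D has no prerequisites → D first.
Next only B has its prerequisites met → B.
Next only E has its prerequisites met → E.
A needed E, now all done → A.
F needed A, E and D, now all done → F.
C needed A, D and F, now all done → C.

D, B, E, A, F, C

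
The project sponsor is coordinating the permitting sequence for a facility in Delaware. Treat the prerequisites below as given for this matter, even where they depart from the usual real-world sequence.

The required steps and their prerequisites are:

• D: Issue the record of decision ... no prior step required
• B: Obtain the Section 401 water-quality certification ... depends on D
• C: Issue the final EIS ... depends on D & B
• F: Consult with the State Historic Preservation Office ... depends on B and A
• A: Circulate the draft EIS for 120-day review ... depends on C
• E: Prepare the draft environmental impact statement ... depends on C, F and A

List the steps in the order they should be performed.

D has no prerequisites → D first.
B needed D, now all done → B.
C needed D and B, now all done → C.
Next only A has its prerequisites met → A.
F needed B and A, now all done → F.
E needed C, F and A, now all done → E.

D → B → C → A → F → E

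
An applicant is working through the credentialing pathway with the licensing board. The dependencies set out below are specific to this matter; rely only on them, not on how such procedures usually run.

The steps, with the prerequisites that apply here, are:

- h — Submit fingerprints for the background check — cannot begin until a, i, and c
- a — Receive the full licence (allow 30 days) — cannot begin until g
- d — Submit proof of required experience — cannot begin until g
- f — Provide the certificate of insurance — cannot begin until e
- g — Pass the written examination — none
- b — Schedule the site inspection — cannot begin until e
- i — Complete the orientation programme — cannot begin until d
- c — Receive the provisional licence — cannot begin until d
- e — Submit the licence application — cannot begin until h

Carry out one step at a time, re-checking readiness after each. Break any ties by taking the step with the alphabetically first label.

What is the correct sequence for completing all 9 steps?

g, a, d, c, i, h, e, b, f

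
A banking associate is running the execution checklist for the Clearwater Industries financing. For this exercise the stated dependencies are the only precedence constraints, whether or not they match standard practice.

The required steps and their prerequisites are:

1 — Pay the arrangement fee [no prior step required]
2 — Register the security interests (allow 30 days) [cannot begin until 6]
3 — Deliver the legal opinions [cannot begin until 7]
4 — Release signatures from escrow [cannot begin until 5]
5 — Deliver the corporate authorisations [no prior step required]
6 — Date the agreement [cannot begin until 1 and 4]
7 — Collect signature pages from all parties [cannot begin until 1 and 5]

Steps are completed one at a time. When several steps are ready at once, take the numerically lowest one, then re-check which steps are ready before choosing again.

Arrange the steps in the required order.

1 and 5 have no prerequisites; 1 has the earlier label, so 1 is first.
That leaves 5 as the only ready step → 5.
Ready: 4 and 7. 4 has the earlier label → 4.
6 now also ready, so the ready set is {6, 7}; 6 has the earlier label → 6.
Now 2 and 7 have their prerequisites met. 2 has the earlier label, so 2 next.
That leaves 7 as the only ready step → 7.
3 is the only step now ready → 3.

1, 5, 4, 6, 2, 7, 3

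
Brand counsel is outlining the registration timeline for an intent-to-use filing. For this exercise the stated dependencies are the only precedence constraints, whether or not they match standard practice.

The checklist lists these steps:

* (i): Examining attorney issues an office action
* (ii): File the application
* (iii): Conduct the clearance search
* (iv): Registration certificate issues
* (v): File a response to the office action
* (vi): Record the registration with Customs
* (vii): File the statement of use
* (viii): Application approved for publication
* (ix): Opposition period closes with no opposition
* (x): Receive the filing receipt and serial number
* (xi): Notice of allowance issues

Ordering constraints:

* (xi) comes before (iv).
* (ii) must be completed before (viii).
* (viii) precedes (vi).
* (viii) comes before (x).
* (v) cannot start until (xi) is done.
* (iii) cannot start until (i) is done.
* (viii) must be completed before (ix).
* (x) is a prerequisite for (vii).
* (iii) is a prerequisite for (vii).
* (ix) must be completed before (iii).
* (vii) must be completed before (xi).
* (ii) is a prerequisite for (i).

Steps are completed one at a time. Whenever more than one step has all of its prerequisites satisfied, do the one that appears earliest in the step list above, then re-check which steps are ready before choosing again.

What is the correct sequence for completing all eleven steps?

(ii), (i), (viii), (vi), (ix), (iii), (x), (vii), (xi), (iv), (v)

(ii) has no prerequisites → (ii) first.
Ready: (i) and (viii). (i) is listed earlier → (i).
(viii) needed (ii), now all done → (viii).
Ready: (vi), (ix) and (x). (vi) is listed earlier → (vi).
(ix) and (x) are both available; (ix) is listed earlier → (ix).
Now (iii) and (x) have their prerequisites met. (iii) is listed earlier, so (iii) next.
Next only (x) has its prerequisites met → (x).
(vii) is the only step now ready → (vii).
(xi) is the only step now ready → (xi).
Ready: (iv) and (v). (iv) is listed earlier → (iv).
(v) needed (xi), now all done → (v).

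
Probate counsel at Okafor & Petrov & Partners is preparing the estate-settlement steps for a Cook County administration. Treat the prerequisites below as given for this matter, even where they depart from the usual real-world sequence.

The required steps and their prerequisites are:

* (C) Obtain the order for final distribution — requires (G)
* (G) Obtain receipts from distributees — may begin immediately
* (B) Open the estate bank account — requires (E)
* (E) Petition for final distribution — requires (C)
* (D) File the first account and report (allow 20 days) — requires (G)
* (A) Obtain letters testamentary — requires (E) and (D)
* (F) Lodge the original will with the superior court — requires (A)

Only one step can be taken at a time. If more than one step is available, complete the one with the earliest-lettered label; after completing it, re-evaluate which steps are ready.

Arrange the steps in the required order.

(G) → (C) → (D) → (E) → (A) → (B) → (F)

(G) has no prerequisites → (G) first.
Ready: (C) and (D). (C) has the earlier label → (C).
(D) and (E) are both available; (D) has the earlier label → (D).
(E) needed (C), now all done → (E).
(A) and (B) are both available; (A) has the earlier label → (A).
(F) now also ready, so the ready set is {(B), (F)}; (B) has the earlier label → (B).
(F) needed (A), now all done → (F).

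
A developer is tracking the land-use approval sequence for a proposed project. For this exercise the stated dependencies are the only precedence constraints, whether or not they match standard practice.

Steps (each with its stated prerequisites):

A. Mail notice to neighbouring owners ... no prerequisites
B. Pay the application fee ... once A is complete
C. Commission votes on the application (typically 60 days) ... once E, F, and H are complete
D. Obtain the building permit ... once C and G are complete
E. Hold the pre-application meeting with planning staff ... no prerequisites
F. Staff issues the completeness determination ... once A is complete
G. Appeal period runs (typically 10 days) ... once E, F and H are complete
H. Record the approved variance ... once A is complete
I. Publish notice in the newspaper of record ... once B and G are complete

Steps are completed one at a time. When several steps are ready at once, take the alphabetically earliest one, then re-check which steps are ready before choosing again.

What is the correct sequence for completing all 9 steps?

Nothing is required for A and E. A has the earlier label → A first.
Now B, E, F and H have their prerequisites met. B has the earlier label, so B next.
E, F and H are all available; E has the earlier label → E.
F and H are both available; F has the earlier label → F.
That leaves H as the only ready step → H.
C and G are both available; C has the earlier label → C.
That leaves G as the only ready step → G.
Now D and I have their prerequisites met. D has the earlier label, so D next.
That leaves I as the only ready step → I.

A → B → E → F → H → C → G → D → I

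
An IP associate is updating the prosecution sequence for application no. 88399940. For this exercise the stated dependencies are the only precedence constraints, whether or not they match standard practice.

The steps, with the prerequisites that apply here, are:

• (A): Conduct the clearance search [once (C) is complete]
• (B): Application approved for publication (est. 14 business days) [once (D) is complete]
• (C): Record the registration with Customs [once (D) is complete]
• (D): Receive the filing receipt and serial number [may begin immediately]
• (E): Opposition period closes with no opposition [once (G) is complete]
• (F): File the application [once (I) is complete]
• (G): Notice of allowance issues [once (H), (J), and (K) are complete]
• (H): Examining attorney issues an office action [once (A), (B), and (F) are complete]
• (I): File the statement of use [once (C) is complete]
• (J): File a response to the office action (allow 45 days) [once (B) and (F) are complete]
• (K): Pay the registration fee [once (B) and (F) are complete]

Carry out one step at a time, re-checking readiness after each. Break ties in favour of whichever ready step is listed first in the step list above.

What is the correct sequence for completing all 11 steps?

(D) (B) (C) (A) (I) (F) (H) (J) (K) (G) (E)

(D) has no prerequisites → (D) first.
Ready: (B) and (C). (B) is listed earlier → (B).
(C) is the only step now ready → (C).
Now (A) and (I) have their prerequisites met. (A) is listed earlier, so (A) next.
That leaves (I) as the only ready step → (I).
That leaves (F) as the only ready step → (F).
Ready: (H), (J) and (K). (H) is listed earlier → (H).
Now (J) and (K) have their prerequisites met. (J) is listed earlier, so (J) next.
That leaves (K) as the only ready step → (K).
(G) is the only step now ready → (G).
(E) needed (G), now all done → (E).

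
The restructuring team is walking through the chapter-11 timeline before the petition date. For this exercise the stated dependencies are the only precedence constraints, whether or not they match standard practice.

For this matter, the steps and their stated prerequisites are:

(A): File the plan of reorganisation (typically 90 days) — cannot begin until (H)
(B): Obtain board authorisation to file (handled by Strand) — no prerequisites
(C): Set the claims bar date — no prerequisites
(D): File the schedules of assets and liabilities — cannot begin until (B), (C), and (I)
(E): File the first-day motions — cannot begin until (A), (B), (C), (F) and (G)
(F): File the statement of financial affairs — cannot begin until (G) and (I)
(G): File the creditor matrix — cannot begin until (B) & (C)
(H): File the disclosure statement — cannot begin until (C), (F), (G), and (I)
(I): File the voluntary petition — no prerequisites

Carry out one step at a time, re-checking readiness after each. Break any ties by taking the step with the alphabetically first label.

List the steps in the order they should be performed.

(B), (C) and (I) have no prerequisites; (B) has the earlier label, so (B) is first.
Ready: (C) and (I). (C) has the earlier label → (C).
Now (G) and (I) have their prerequisites met. (G) has the earlier label, so (G) next.
Next only (I) has its prerequisites met → (I).
(D) and (F) are both available; (D) has the earlier label → (D).
(F) needed (G) and (I), now all done → (F).
Next only (H) has its prerequisites met → (H).
(A) needed (H), now all done → (A).
(E) needed (A), (B), (C), (F) and (G), now all done → (E).

(B), (C), (G), (I), (D), (F), (H), (A), (E)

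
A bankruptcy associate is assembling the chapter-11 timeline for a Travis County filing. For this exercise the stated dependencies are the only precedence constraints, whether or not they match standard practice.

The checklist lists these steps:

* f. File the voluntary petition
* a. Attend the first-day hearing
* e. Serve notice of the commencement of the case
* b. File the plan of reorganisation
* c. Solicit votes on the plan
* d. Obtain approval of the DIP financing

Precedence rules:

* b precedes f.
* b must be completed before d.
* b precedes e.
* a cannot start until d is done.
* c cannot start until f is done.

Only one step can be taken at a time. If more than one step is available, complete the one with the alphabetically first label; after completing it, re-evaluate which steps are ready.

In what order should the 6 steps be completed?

b → d → a → e → f → c

Only b has no prerequisites, so it is first.
d, e and f are all available; d has the earlier label → d.
Ready: a, e and f. a has the earlier label → a.
Now e and f have their prerequisites met. e has the earlier label, so e next.
Next only f has its prerequisites met → f.
c needed f, now all done → c.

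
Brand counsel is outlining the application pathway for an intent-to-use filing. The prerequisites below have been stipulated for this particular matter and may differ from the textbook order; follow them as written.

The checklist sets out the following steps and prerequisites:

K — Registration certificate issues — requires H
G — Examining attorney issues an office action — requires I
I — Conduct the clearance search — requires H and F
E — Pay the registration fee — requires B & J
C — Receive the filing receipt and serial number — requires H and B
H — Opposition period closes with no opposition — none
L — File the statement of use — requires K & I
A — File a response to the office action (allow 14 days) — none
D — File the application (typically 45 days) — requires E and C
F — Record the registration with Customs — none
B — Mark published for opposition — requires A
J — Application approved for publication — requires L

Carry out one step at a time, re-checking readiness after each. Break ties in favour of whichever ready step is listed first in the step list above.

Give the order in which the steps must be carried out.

H, K, A, F, I, G, L, B, C, J, E, D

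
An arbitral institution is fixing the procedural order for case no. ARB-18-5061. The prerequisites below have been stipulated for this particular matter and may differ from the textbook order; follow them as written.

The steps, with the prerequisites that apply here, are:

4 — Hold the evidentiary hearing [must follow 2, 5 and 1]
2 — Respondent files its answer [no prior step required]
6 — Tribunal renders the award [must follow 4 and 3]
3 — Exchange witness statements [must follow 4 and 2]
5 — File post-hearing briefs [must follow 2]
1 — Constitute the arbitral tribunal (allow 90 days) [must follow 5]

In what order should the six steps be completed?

2, 5, 1, 4, 3, 6

Only 2 has no prerequisites, so it is first.
5 needed 2, now all done → 5.
1 needed 5, now all done → 1.
That leaves 4 as the only ready step → 4.
3 needed 4 and 2, now all done → 3.
6 is the only step now ready → 6.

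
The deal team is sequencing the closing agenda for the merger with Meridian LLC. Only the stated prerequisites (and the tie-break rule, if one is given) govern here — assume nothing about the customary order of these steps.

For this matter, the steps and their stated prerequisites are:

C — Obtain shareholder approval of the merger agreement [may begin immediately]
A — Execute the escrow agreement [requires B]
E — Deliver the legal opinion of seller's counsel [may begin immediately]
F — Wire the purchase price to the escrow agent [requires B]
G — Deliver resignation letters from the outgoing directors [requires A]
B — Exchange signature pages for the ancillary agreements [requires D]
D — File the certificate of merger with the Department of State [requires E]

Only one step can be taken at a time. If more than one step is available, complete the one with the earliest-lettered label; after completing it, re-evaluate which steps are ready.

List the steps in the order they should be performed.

C, E, D, B, A, F, G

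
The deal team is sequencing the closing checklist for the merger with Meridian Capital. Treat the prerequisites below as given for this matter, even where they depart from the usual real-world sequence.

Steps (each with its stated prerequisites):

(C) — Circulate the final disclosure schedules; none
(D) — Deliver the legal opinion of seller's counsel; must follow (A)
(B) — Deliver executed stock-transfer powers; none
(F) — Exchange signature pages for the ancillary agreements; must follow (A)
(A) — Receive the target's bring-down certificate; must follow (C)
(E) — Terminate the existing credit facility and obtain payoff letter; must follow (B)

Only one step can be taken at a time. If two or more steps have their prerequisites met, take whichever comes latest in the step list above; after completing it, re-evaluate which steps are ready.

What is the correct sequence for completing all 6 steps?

Nothing is required for (B) and (C). (B) is listed later → (B) first.
(E) now also ready, so the ready set is {(E), (C)}; (E) is listed later → (E).
(C) is the only step now ready → (C).
(A) is the only step now ready → (A).
Now (F) and (D) have their prerequisites met. (F) is listed later, so (F) next.
That leaves (D) as the only ready step → (D).

(B), (E), (C), (A), (F), (D)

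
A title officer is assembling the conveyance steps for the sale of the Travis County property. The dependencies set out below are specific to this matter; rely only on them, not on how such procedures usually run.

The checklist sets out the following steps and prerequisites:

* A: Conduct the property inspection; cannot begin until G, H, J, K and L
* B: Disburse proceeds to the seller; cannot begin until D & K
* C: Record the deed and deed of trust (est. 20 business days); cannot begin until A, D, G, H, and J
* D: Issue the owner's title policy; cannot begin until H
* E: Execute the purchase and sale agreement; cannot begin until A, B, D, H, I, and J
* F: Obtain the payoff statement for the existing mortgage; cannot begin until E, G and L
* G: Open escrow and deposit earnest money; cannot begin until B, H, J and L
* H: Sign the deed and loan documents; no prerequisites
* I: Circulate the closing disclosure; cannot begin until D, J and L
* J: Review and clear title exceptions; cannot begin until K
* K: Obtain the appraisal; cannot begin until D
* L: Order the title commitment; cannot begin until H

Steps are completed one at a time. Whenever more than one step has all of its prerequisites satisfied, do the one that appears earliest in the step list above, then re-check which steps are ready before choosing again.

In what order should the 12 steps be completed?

H is the only step with nothing outstanding, so it goes first.
D and L are both available; D is listed earlier → D.
K now also ready, so the ready set is {K, L}; K is listed earlier → K.
B, J and L are all available; B is listed earlier → B.
J and L are both available; J is listed earlier → J.
That leaves L as the only ready step → L.
G and I are both available; G is listed earlier → G.
A now also ready, so the ready set is {A, I}; A is listed earlier → A.
C now also ready, so the ready set is {C, I}; C is listed earlier → C.
That leaves I as the only ready step → I.
E needed A, B, D, H, I and J, now all done → E.
F is the only step now ready → F.

H → D → K → B → J → L → G → A → C → I → E → F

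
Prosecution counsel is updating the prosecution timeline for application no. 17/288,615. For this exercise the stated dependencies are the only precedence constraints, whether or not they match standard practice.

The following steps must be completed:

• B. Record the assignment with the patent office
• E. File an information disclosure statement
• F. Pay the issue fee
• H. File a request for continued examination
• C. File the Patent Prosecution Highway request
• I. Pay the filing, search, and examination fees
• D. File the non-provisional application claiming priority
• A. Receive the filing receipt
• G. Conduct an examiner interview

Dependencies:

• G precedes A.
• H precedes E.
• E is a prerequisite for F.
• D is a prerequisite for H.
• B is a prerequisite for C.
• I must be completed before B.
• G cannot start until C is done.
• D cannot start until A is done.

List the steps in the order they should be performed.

I → B → C → G → A → D → H → E → F

I has no prerequisites → I first.
B needed I, now all done → B.
C needed B, now all done → C.
G is the only step now ready → G.
A needed G, now all done → A.
D is the only step now ready → D.
H needed D, now all done → H.
E needed H, now all done → E.
F needed E, now all done → F.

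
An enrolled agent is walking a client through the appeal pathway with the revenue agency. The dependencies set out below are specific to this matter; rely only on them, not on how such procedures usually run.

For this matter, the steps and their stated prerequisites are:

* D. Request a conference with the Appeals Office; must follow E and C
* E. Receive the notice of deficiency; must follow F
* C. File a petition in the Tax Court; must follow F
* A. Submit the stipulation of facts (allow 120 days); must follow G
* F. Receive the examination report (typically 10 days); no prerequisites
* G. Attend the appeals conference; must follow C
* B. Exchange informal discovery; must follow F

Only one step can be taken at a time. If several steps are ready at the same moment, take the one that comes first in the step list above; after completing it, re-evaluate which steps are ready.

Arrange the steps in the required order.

Only F has no prerequisites, so it is first.
E, C and B are all available; E is listed earlier → E.
Now C and B have their prerequisites met. C is listed earlier, so C next.
Ready: D, G and B. D is listed earlier → D.
Ready: G and B. G is listed earlier → G.
A and B are both available; A is listed earlier → A.
Next only B has its prerequisites met → B.

F, E, C, D, G, A, B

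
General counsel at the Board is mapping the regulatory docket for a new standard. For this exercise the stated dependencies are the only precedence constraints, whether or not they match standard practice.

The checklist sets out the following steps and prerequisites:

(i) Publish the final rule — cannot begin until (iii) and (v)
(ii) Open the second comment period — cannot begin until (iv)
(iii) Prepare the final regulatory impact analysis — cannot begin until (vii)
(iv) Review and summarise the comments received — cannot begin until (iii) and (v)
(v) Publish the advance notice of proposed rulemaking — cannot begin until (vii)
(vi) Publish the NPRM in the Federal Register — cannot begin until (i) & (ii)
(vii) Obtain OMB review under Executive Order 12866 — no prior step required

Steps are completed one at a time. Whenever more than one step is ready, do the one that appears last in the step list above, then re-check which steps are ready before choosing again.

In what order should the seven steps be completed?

Only (vii) has no prerequisites, so it is first.
Ready: (v) and (iii). (v) is listed later → (v).
That leaves (iii) as the only ready step → (iii).
Ready: (iv) and (i). (iv) is listed later → (iv).
(ii) now also ready, so the ready set is {(ii), (i)}; (ii) is listed later → (ii).
Next only (i) has its prerequisites met → (i).
That leaves (vi) as the only ready step → (vi).

(vii), (v), (iii), (iv), (ii), (i), (vi)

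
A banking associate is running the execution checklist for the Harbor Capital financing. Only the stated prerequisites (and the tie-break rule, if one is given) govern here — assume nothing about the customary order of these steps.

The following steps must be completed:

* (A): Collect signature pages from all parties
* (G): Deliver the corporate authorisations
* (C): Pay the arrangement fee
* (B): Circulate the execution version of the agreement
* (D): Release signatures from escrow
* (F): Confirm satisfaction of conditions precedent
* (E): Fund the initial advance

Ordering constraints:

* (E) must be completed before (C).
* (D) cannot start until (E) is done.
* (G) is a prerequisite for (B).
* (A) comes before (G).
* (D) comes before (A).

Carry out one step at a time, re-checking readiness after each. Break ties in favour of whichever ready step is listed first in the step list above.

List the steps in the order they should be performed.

(F) (E) (C) (D) (A) (G) (B)

Nothing is required for (F) and (E). (F) is listed earlier → (F) first.
That leaves (E) as the only ready step → (E).
Ready: (C) and (D). (C) is listed earlier → (C).
(D) needed (E), now all done → (D).
(A) needed (D), now all done → (A).
Next only (G) has its prerequisites met → (G).
(B) needed (G), now all done → (B).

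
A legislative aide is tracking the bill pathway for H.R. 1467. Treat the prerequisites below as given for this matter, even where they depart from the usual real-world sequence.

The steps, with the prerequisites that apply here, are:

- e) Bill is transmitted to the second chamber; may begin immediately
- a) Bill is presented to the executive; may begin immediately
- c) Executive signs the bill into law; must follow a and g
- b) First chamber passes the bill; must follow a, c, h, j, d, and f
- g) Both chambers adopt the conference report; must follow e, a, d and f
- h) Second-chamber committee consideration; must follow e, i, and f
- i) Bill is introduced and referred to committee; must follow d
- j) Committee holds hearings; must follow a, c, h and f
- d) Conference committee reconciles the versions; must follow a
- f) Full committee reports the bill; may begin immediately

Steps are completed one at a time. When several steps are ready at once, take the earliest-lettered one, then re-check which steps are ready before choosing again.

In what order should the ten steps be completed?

a d e f g c i h j b

a, e and f have no prerequisites; a has the earlier label, so a is first.
d now also ready, so the ready set is {d, e, f}; d has the earlier label → d.
Now e, f and i have their prerequisites met. e has the earlier label, so e next.
Ready: f and i. f has the earlier label → f.
g now also ready, so the ready set is {g, i}; g has the earlier label → g.
c now also ready, so the ready set is {c, i}; c has the earlier label → c.
That leaves i as the only ready step → i.
h needed e, f and i, now all done → h.
Next only j has its prerequisites met → j.
b needed a, c, d, f, h and j, now all done → b.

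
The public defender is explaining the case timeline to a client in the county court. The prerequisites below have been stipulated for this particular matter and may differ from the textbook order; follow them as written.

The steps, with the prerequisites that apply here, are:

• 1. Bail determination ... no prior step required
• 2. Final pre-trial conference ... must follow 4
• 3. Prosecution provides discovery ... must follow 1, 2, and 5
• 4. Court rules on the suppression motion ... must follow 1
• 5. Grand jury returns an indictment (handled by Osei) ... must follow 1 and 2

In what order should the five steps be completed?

Only 1 has no prerequisites, so it is first.
4 needed 1, now all done → 4.
2 is the only step now ready → 2.
Next only 5 has its prerequisites met → 5.
3 needed 1, 2 and 5, now all done → 3.

1 4 2 5 3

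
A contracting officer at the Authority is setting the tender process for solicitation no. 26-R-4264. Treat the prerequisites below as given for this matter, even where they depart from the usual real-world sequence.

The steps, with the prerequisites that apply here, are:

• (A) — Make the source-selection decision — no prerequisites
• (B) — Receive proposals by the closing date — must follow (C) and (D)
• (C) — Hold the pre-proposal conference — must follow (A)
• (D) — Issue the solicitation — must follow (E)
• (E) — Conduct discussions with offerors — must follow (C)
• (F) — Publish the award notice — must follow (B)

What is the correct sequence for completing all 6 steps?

(A), (C), (E), (D), (B), (F)

Only (A) has no prerequisites, so it is first.
(C) needed (A), now all done → (C).
(E) needed (C), now all done → (E).
That leaves (D) as the only ready step → (D).
(B) needed (C) and (D), now all done → (B).
(F) needed (B), now all done → (F).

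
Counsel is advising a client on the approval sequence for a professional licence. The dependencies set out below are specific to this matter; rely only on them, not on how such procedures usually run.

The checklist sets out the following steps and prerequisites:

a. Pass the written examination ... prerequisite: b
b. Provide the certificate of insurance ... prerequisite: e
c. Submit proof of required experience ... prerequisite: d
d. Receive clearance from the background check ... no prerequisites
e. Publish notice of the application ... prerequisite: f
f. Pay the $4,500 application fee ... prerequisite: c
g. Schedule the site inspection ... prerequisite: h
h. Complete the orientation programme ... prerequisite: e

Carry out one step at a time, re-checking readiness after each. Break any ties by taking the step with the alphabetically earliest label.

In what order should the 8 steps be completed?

d, c, f, e, b, a, h, g

Only d has no prerequisites, so it is first.
That leaves c as the only ready step → c.
f is the only step now ready → f.
e is the only step now ready → e.
b and h are both available; b has the earlier label → b.
Now a and h have their prerequisites met. a has the earlier label, so a next.
h needed e, now all done → h.
g needed h, now all done → g.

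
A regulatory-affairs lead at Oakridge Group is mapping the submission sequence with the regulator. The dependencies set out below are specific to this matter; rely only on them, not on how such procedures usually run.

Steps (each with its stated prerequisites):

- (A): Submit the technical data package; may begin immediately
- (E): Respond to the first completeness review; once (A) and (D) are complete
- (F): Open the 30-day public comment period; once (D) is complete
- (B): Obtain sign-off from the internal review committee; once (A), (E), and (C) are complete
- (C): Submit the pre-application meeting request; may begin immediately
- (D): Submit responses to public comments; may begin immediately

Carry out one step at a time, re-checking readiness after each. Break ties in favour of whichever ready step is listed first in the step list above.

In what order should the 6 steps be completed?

(A) (C) (D) (E) (F) (B)

(A), (C) and (D) have no prerequisites; (A) is listed earlier, so (A) is first.
Now (C) and (D) have their prerequisites met. (C) is listed earlier, so (C) next.
Next only (D) has its prerequisites met → (D).
Ready: (E) and (F). (E) is listed earlier → (E).
(F) and (B) are both available; (F) is listed earlier → (F).
(B) is the only step now ready → (B).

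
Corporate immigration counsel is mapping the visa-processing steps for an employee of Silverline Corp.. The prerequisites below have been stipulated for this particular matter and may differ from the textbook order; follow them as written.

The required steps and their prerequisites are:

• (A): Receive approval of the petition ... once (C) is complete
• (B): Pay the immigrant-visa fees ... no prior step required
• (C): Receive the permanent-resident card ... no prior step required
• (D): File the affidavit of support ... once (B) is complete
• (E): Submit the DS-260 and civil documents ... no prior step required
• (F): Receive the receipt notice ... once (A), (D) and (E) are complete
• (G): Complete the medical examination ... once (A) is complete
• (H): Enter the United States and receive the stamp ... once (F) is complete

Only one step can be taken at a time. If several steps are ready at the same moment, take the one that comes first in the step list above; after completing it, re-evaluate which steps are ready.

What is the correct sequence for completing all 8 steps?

Nothing is required for (B), (C) and (E). (B) is listed earlier → (B) first.
(C), (D) and (E) are all available; (C) is listed earlier → (C).
Now (A), (D) and (E) have their prerequisites met. (A) is listed earlier, so (A) next.
Ready: (D), (E) and (G). (D) is listed earlier → (D).
(E) and (G) are both available; (E) is listed earlier → (E).
(F) now also ready, so the ready set is {(F), (G)}; (F) is listed earlier → (F).
(H) now also ready, so the ready set is {(G), (H)}; (G) is listed earlier → (G).
Next only (H) has its prerequisites met → (H).

(B), (C), (A), (D), (E), (F), (G), (H)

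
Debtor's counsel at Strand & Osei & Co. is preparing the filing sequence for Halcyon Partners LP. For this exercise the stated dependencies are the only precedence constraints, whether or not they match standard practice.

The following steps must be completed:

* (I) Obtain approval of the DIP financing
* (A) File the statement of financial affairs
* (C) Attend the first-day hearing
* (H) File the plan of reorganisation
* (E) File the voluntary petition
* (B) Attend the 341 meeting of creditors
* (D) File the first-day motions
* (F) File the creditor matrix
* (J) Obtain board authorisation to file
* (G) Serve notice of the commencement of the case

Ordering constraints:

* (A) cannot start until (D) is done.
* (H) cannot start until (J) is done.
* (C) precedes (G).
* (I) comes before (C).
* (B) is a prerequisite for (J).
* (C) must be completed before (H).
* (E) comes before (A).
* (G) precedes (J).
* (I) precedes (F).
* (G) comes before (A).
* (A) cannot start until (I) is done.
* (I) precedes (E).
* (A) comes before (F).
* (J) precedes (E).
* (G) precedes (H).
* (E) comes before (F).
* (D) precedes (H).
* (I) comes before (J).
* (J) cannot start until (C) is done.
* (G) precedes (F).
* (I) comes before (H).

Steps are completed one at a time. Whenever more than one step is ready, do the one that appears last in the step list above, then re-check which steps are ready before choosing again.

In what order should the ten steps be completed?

Nothing is required for (D), (B) and (I). (D) is listed later → (D) first.
Ready: (B) and (I). (B) is listed later → (B).
(I) is the only step now ready → (I).
(C) needed (I), now all done → (C).
(G) needed (C), now all done → (G).
(J) is the only step now ready → (J).
Ready: (E) and (H). (E) is listed later → (E).
Ready: (H) and (A). (H) is listed later → (H).
Next only (A) has its prerequisites met → (A).
(F) needed (G), (E), (A) and (I), now all done → (F).

(D) → (B) → (I) → (C) → (G) → (J) → (E) → (H) → (A) → (F)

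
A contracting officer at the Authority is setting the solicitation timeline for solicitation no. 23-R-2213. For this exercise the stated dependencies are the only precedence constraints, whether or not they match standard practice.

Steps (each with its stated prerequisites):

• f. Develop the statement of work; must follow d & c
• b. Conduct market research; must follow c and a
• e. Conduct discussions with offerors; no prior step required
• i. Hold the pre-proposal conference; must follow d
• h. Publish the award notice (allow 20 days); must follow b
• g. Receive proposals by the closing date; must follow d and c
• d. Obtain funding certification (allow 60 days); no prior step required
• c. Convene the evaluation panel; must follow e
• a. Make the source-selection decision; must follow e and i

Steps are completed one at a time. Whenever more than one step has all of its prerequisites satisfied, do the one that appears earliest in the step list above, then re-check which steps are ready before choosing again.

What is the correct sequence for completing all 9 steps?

Nothing is required for e and d. e is listed earlier → e first.
Now d and c have their prerequisites met. d is listed earlier, so d next.
Now i and c have their prerequisites met. i is listed earlier, so i next.
c and a are both available; c is listed earlier → c.
f and g now also ready, so the ready set is {f, g, a}; f is listed earlier → f.
Now g and a have their prerequisites met. g is listed earlier, so g next.
a needed e and i, now all done → a.
b needed c and a, now all done → b.
h is the only step now ready → h.

e, d, i, c, f, g, a, b, h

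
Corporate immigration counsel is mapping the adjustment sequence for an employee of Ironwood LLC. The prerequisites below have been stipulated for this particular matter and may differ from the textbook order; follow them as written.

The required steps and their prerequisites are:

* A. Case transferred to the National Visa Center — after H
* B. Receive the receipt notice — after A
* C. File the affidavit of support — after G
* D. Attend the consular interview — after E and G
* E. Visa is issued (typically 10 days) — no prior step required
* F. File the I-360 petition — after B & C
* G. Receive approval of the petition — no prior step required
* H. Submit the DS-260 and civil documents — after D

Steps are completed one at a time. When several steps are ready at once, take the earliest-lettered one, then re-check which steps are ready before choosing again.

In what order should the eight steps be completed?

Nothing is required for E and G. E has the earlier label → E first.
G is the only step now ready → G.
C and D are both available; C has the earlier label → C.
That leaves D as the only ready step → D.
H is the only step now ready → H.
A needed H, now all done → A.
B needed A, now all done → B.
F needed B and C, now all done → F.

E, G, C, D, H, A, B, F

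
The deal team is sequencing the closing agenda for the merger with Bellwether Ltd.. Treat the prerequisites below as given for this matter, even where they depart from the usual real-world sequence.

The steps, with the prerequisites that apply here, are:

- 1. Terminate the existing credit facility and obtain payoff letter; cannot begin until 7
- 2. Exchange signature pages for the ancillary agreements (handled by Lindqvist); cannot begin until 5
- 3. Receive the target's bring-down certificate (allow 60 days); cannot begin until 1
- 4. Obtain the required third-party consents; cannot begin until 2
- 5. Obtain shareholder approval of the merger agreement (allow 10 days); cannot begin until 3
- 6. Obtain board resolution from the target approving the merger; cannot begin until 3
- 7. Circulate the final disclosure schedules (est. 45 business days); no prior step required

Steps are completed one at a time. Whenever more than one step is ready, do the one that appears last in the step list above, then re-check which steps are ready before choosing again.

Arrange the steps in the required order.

7 → 1 → 3 → 6 → 5 → 2 → 4

7 is the only step with nothing outstanding, so it goes first.
1 is the only step now ready → 1.
Next only 3 has its prerequisites met → 3.
6 and 5 are both available; 6 is listed later → 6.
Next only 5 has its prerequisites met → 5.
2 needed 5, now all done → 2.
Next only 4 has its prerequisites met → 4.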